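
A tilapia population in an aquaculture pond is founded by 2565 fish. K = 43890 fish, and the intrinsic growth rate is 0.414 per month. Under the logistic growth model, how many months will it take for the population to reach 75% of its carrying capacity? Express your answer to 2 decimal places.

9.37 months

A = (K − N₀)/N₀ = (43890 − 2565)/2565 = 16.111.
Solve 43890/(1 + 16.111·e^(−0.414t)) = 32917.5: 1 + 16.111·e^(−0.414t) = 1.3333, so e^(−0.414t) = 0.0206897.
−0.414·t = ln(0.0206897) = -3.8781, so t = 3.8781/0.414 = 9.3674.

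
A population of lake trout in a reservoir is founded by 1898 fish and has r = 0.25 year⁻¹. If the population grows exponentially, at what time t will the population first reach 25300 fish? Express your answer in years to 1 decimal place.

10.4 years

Set N₀·e^(rt) = 25300: e^(0.25·t) = 25300/1898 = 13.33.
0.25·t = ln(13.33) = 2.59, so t = 2.59/0.25 = 10.36.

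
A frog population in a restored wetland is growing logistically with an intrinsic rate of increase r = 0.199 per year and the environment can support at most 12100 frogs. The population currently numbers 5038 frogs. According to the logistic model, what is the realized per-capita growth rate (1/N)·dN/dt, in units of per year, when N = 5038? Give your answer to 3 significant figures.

0.116 per year

(1/N)·dN/dt = r(1 − N/K) = 0.199 × (1 − 5038/12100).
= 0.199 × 0.58364 = 0.11614.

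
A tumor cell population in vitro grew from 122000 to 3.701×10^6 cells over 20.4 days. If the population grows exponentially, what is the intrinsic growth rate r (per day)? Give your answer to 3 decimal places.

0.167 per day

From N(t) = N₀·e^(rt): e^(r·20.4) = 3.701×10^6/122000 = 30.336.
r·20.4 = ln(30.336) = 3.4123, so r = 3.4123/20.4 = 0.16727.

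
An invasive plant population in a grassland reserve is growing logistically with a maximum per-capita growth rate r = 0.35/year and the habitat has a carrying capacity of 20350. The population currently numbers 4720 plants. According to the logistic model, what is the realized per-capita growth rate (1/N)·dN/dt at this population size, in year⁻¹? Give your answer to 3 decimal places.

0.269 per year

(1/N)·dN/dt = r(1 − N/K) = 0.35 × (1 − 4720/20350).
= 0.35 × 0.76806 = 0.26882.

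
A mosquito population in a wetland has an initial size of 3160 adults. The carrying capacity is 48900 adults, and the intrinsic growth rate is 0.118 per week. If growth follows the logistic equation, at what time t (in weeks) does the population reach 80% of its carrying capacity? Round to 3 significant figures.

A = (K − N₀)/N₀ = (48900 − 3160)/3160 = 14.475.
Solve 48900/(1 + 14.475·e^(−0.118t)) = 39120: 1 + 14.475·e^(−0.118t) = 1.25, so e^(−0.118t) = 0.0172715.
−0.118·t = ln(0.0172715) = -4.0587, so t = 4.0587/0.118 = 34.396.

34.4 weeks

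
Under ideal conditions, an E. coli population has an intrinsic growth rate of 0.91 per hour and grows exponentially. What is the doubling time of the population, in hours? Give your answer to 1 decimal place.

0.8 hours

Doubling time t_d = ln(2)/r = 0.6931/0.91 = 0.7617.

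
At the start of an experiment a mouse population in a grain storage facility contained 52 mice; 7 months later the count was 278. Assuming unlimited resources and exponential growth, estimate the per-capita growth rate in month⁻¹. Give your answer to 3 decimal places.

0.239 per month

From N(t) = N₀·e^(rt): e^(r·7) = 278/52 = 5.3462.
r·7 = ln(5.3462) = 1.6764, so r = 1.6764/7 = 0.23948.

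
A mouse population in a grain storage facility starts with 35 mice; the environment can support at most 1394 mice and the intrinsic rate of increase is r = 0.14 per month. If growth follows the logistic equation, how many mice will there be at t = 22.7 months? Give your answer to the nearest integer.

A = (K − N₀)/N₀ = (1394 − 35)/35 = 38.829.
N(t) = K/(1 + A·e^(−rt)) = 1394/(1 + 38.829×e^(−0.14×22.7)).
e^(−3.178) = 0.041669; denominator = 1 + 38.829×0.041669 = 2.6179.
N = 1394/2.6179 = 532.479.

532 mice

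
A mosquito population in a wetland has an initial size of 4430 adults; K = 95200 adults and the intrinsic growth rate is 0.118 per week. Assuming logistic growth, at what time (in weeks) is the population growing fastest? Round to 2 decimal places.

Logistic growth is fastest at N = K/2 = 47600.
A = (K − N₀)/N₀ = 20.49. Set K/(1 + A·e^(−rt)) = K/2 → A·e^(−rt) = 1.
e^(−0.118t) = 1/20.49 = 0.0488047, so t = ln(20.49)/0.118 = 3.0199/0.118 = 25.593.

25.59 weeks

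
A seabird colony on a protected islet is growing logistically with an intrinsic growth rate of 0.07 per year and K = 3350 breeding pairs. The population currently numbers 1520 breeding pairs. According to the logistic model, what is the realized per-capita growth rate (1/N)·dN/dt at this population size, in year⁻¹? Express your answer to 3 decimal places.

0.038 per year

(1/N)·dN/dt = r(1 − N/K) = 0.07 × (1 − 1520/3350).
= 0.07 × 0.54627 = 0.038239.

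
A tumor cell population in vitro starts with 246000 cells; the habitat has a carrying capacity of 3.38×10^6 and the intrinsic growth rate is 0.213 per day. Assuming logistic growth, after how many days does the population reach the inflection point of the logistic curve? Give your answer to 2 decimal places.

Logistic growth is fastest at N = K/2 = 1.69×10^6.
A = (K − N₀)/N₀ = 12.74. Set K/(1 + A·e^(−rt)) = K/2 → A·e^(−rt) = 1.
e^(−0.213t) = 1/12.74 = 0.0784939, so t = ln(12.74)/0.213 = 2.5447/0.213 = 11.947.

11.95 days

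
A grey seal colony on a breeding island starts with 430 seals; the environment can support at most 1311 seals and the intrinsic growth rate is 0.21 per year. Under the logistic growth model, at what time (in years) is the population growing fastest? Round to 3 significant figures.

Logistic growth is fastest at N = K/2 = 655.5.
A = (K − N₀)/N₀ = 2.0488. Set K/(1 + A·e^(−rt)) = K/2 → A·e^(−rt) = 1.
e^(−0.21t) = 1/2.0488 = 0.488082, so t = ln(2.0488)/0.21 = 0.71727/0.21 = 3.4156.

3.42 years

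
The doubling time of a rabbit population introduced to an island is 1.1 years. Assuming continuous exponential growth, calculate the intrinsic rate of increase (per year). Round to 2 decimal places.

0.63 per year

r = ln(2)/t_d = 0.6931/1.1 = 0.63013.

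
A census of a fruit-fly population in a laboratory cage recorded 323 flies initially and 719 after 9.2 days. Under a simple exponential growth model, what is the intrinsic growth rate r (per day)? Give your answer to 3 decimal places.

From N(t) = N₀·e^(rt): e^(r·9.2) = 719/323 = 2.226.
r·9.2 = ln(2.226) = 0.80021, so r = 0.80021/9.2 = 0.086979.

0.087 per day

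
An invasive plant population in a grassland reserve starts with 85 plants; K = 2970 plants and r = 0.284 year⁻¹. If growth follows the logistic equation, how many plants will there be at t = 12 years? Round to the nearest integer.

A = (K − N₀)/N₀ = (2970 − 85)/85 = 33.941.
N(t) = K/(1 + A·e^(−rt)) = 2970/(1 + 33.941×e^(−0.284×12)).
e^(−3.408) = 0.033107; denominator = 1 + 33.941×0.033107 = 2.1237.
N = 2970/2.1237 = 1398.5.

1399 plants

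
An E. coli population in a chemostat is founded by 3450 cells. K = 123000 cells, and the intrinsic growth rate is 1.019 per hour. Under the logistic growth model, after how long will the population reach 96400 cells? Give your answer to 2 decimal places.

A = (K − N₀)/N₀ = (123000 − 3450)/3450 = 34.652.
Solve 123000/(1 + 34.652·e^(−1.019t)) = 96400: 1 + 34.652·e^(−1.019t) = 1.2759, so e^(−1.019t) = 0.00796295.
−1.019·t = ln(0.00796295) = -4.833, so t = 4.833/1.019 = 4.7428.

4.74 hours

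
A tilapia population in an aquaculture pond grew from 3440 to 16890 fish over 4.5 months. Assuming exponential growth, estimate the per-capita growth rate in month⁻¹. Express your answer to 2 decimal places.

From N(t) = N₀·e^(rt): e^(r·4.5) = 16890/3440 = 4.9099.
r·4.5 = ln(4.9099) = 1.5913, so r = 1.5913/4.5 = 0.35361.

0.35 per month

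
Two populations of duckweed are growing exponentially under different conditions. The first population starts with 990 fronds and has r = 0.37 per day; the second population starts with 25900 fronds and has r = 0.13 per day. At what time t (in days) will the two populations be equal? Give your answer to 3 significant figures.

Set 990·e^(0.37t) = 25900·e^(0.13t).
e^((0.37 − 0.13)t) = 25900/990 → e^(0.24·t) = 26.162.
0.24·t = ln(26.162) = 3.2643, so t = 3.2643/0.24 = 13.601.

13.6 days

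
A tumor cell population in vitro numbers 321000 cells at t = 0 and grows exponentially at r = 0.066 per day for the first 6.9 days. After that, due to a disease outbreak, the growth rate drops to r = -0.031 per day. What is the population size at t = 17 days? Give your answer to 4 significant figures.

Phase 1: N(6.9) = 321000·e^(0.066×6.9) = 321000·e^0.4554 = 506154.
Phase 2 runs for 17 − 6.9 = 10.1 days at r = -0.031.
N(17) = 506154·e^(-0.031×10.1) = 506154·e^-0.3131 = 370088.

370100 cells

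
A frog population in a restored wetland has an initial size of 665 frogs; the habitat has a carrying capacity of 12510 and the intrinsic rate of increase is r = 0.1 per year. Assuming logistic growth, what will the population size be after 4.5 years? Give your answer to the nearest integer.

1012 frogs

A = (K − N₀)/N₀ = (12510 − 665)/665 = 17.812.
N(t) = K/(1 + A·e^(−rt)) = 12510/(1 + 17.812×e^(−0.1×4.5)).
e^(−0.45) = 0.63763; denominator = 1 + 17.812×0.63763 = 12.357.
N = 12510/12.357 = 1012.34.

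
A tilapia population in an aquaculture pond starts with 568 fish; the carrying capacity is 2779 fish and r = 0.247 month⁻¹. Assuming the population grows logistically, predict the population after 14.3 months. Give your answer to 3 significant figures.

A = (K − N₀)/N₀ = (2779 − 568)/568 = 3.8926.
N(t) = K/(1 + A·e^(−rt)) = 2779/(1 + 3.8926×e^(−0.247×14.3)).
e^(−3.532) = 0.029243; denominator = 1 + 3.8926×0.029243 = 1.1138.
N = 2779/1.1138 = 2494.99.

2490 fish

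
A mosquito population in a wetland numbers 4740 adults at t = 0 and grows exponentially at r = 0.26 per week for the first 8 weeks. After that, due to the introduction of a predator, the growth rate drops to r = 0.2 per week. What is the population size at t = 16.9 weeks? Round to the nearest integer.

Phase 1: N(8) = 4740·e^(0.26×8) = 4740·e^2.08 = 37941.2.
Phase 2 runs for 16.9 − 8 = 8.9 weeks at r = 0.2.
N(16.9) = 37941.2·e^(0.2×8.9) = 37941.2·e^1.78 = 224986.

224986 adults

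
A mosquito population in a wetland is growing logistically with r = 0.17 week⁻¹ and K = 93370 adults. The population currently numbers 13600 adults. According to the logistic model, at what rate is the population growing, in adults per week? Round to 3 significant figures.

dN/dt = rN(1 − N/K) = 0.17 × 13600 × (1 − 13600/93370).
1 − 13600/93370 = 0.85434; dN/dt = 0.17 × 13600 × 0.85434 = 1975.2.

1980 adults per week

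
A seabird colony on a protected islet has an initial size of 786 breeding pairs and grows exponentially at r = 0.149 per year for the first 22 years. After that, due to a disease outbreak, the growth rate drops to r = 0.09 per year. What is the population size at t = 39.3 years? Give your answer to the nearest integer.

Phase 1: N(22) = 786·e^(0.149×22) = 786·e^3.278 = 20846.8.
Phase 2 runs for 39.3 − 22 = 17.3 years at r = 0.09.
N(39.3) = 20846.8·e^(0.09×17.3) = 20846.8·e^1.557 = 98909.1.

98909 breeding pairs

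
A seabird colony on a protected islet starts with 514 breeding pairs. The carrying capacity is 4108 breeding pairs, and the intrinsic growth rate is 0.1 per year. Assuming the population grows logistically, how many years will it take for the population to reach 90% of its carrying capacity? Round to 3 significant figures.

41.4 years

A = (K − N₀)/N₀ = (4108 − 514)/514 = 6.9922.
Solve 4108/(1 + 6.9922·e^(−0.1t)) = 3697.2: 1 + 6.9922·e^(−0.1t) = 1.1111, so e^(−0.1t) = 0.0158907.
−0.1·t = ln(0.0158907) = -4.142, so t = 4.142/0.1 = 41.42.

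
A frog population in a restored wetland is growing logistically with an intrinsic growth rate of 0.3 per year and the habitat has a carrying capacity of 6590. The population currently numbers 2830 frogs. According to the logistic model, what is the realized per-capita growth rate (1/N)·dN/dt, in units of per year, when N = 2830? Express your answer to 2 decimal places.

(1/N)·dN/dt = r(1 − N/K) = 0.3 × (1 − 2830/6590).
= 0.3 × 0.57056 = 0.17117.

0.17 per year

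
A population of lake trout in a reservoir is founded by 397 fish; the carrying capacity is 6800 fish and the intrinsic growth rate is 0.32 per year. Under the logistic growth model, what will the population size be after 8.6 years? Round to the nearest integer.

A = (K − N₀)/N₀ = (6800 − 397)/397 = 16.128.
N(t) = K/(1 + A·e^(−rt)) = 6800/(1 + 16.128×e^(−0.32×8.6)).
e^(−2.752) = 0.0638; denominator = 1 + 16.128×0.0638 = 2.029.
N = 6800/2.029 = 3351.41.

3351 fish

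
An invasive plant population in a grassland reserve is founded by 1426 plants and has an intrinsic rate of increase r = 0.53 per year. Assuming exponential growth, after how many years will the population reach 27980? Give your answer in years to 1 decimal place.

5.6 years

Set N₀·e^(rt) = 27980: e^(0.53·t) = 27980/1426 = 19.621.
0.53·t = ln(19.621) = 2.9766, so t = 2.9766/0.53 = 5.6163.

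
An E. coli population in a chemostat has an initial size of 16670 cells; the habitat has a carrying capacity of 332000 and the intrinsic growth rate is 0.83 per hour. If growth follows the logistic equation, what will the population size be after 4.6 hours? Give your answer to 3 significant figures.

235000 cells

A = (K − N₀)/N₀ = (332000 − 16670)/16670 = 18.916.
N(t) = K/(1 + A·e^(−rt)) = 332000/(1 + 18.916×e^(−0.83×4.6)).
e^(−3.818) = 0.021972; denominator = 1 + 18.916×0.021972 = 1.4156.
N = 332000/1.4156 = 234527.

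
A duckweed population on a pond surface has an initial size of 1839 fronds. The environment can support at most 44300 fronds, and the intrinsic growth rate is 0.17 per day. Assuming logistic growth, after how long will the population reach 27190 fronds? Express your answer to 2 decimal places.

21.19 days

A = (K − N₀)/N₀ = (44300 − 1839)/1839 = 23.089.
Solve 44300/(1 + 23.089·e^(−0.17t)) = 27190: 1 + 23.089·e^(−0.17t) = 1.6293, so e^(−0.17t) = 0.0272541.
−0.17·t = ln(0.0272541) = -3.6026, so t = 3.6026/0.17 = 21.191.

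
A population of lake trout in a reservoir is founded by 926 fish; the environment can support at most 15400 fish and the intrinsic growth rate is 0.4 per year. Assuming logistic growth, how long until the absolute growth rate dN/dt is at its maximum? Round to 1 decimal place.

Logistic growth is fastest at N = K/2 = 7700.
A = (K − N₀)/N₀ = 15.631. Set K/(1 + A·e^(−rt)) = K/2 → A·e^(−rt) = 1.
e^(−0.4t) = 1/15.631 = 0.0639768, so t = ln(15.631)/0.4 = 2.7492/0.4 = 6.8731.

6.9 years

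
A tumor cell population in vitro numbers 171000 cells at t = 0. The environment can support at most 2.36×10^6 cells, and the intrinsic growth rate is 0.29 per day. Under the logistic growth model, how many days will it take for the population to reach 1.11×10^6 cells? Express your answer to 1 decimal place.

A = (K − N₀)/N₀ = (2.36×10^6 − 171000)/171000 = 12.801.
Solve 2.36×10^6/(1 + 12.801·e^(−0.29t)) = 1.11×10^6: 1 + 12.801·e^(−0.29t) = 2.1261, so e^(−0.29t) = 0.0879706.
−0.29·t = ln(0.0879706) = -2.4308, so t = 2.4308/0.29 = 8.3819.

8.4 days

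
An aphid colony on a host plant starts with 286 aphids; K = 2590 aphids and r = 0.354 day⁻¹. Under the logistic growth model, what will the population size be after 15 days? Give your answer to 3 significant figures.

A = (K − N₀)/N₀ = (2590 − 286)/286 = 8.0559.
N(t) = K/(1 + A·e^(−rt)) = 2590/(1 + 8.0559×e^(−0.354×15)).
e^(−5.31) = 0.0049419; denominator = 1 + 8.0559×0.0049419 = 1.0398.
N = 2590/1.0398 = 2490.84.

2490 aphids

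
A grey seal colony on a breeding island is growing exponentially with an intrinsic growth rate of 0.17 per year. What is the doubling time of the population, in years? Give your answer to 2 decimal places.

Doubling time t_d = ln(2)/r = 0.6931/0.17 = 4.0773.

4.08 years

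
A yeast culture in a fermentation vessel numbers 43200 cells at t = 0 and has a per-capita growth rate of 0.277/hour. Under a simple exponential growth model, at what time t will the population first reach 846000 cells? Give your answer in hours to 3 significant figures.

Set N₀·e^(rt) = 846000: e^(0.277·t) = 846000/43200 = 19.583.
0.277·t = ln(19.583) = 2.9747, so t = 2.9747/0.277 = 10.739.

10.7 hours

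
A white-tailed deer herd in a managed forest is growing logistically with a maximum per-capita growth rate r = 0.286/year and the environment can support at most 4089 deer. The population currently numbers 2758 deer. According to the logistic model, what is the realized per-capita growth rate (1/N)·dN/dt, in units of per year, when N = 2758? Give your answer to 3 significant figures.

0.0931 per year

(1/N)·dN/dt = r(1 − N/K) = 0.286 × (1 − 2758/4089).
= 0.286 × 0.32551 = 0.093095.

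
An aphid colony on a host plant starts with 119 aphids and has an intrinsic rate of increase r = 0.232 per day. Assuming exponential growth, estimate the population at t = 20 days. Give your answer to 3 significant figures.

12300 aphids

N(t) = N₀·e^(rt) = 119 × e^(0.232×20) = 119 × e^4.64.
e^4.64 ≈ 103.54, so N ≈ 119 × 103.54 = 12321.8.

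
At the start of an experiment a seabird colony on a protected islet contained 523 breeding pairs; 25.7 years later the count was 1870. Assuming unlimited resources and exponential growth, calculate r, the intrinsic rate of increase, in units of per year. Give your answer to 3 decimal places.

From N(t) = N₀·e^(rt): e^(r·25.7) = 1870/523 = 3.5755.
r·25.7 = ln(3.5755) = 1.2741, so r = 1.2741/25.7 = 0.049576.

0.050 per year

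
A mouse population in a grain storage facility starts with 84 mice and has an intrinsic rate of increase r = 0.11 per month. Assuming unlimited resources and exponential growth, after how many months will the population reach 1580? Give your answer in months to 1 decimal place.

Set N₀·e^(rt) = 1580: e^(0.11·t) = 1580/84 = 18.81.
0.11·t = ln(18.81) = 2.9344, so t = 2.9344/0.11 = 26.676.

26.7 months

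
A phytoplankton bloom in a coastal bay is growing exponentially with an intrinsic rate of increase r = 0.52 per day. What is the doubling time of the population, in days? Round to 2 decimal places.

1.33 days

Doubling time t_d = ln(2)/r = 0.6931/0.52 = 1.333.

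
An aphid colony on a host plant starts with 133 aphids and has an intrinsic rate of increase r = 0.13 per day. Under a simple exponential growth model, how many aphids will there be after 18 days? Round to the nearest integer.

1381 aphids

N(t) = N₀·e^(rt) = 133 × e^(0.13×18) = 133 × e^2.34.
e^2.34 ≈ 10.381, so N ≈ 133 × 10.381 = 1380.7.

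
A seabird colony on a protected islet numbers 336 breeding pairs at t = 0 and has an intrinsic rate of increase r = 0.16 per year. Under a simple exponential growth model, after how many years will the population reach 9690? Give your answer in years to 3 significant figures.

21.0 years

Set N₀·e^(rt) = 9690: e^(0.16·t) = 9690/336 = 28.839.
0.16·t = ln(28.839) = 3.3617, so t = 3.3617/0.16 = 21.011.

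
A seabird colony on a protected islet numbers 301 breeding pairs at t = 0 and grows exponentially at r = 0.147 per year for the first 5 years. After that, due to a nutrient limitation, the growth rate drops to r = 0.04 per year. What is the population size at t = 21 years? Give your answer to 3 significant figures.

Phase 1: N(5) = 301·e^(0.147×5) = 301·e^0.735 = 627.73.
Phase 2 runs for 21 − 5 = 16 years at r = 0.04.
N(21) = 627.73·e^(0.04×16) = 627.73·e^0.64 = 1190.48.

1190 breeding pairs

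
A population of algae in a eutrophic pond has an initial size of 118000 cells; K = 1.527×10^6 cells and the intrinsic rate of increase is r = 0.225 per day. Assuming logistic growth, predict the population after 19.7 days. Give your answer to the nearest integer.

A = (K − N₀)/N₀ = (1.527×10^6 − 118000)/118000 = 11.941.
N(t) = K/(1 + A·e^(−rt)) = 1.527×10^6/(1 + 11.941×e^(−0.225×19.7)).
e^(−4.433) = 0.011885; denominator = 1 + 11.941×0.011885 = 1.1419.
N = 1.527×10^6/1.1419 = 1.337231×10^6.

1337231 cells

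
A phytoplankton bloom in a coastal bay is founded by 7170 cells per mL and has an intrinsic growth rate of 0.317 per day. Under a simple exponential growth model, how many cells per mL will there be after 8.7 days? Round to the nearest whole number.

113047 cells per mL

N(t) = N₀·e^(rt) = 7170 × e^(0.317×8.7) = 7170 × e^2.758.
e^2.758 ≈ 15.767, so N ≈ 7170 × 15.767 = 113047.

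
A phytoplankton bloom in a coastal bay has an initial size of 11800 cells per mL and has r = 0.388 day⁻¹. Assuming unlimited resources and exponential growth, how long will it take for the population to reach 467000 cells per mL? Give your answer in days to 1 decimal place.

9.5 days

Set N₀·e^(rt) = 467000: e^(0.388·t) = 467000/11800 = 39.576.
0.388·t = ln(39.576) = 3.6782, so t = 3.6782/0.388 = 9.48.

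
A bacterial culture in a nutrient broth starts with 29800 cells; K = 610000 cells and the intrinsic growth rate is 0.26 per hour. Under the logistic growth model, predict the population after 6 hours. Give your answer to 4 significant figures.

A = (K − N₀)/N₀ = (610000 − 29800)/29800 = 19.47.
N(t) = K/(1 + A·e^(−rt)) = 610000/(1 + 19.47×e^(−0.26×6)).
e^(−1.56) = 0.21014; denominator = 1 + 19.47×0.21014 = 5.0913.
N = 610000/5.0913 = 119812.

119800 cells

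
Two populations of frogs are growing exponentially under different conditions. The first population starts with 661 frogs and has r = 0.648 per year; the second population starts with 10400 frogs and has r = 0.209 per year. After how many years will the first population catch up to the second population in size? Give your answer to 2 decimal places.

6.28 years

Set 661·e^(0.648t) = 10400·e^(0.209t).
e^((0.648 − 0.209)t) = 10400/661 → e^(0.439·t) = 15.734.
0.439·t = ln(15.734) = 2.7558, so t = 2.7558/0.439 = 6.2775.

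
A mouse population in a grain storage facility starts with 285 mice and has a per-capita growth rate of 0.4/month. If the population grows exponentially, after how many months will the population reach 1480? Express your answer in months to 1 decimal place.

4.1 months

Set N₀·e^(rt) = 1480: e^(0.4·t) = 1480/285 = 5.193.
0.4·t = ln(5.193) = 1.6473, so t = 1.6473/0.4 = 4.1183.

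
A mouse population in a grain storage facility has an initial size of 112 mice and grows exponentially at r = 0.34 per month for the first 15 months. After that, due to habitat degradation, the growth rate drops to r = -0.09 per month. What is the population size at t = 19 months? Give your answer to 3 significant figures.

12800 mice

Phase 1: N(15) = 112·e^(0.34×15) = 112·e^5.1 = 18370.5.
Phase 2 runs for 19 − 15 = 4 months at r = -0.09.
N(19) = 18370.5·e^(-0.09×4) = 18370.5·e^-0.36 = 12816.6.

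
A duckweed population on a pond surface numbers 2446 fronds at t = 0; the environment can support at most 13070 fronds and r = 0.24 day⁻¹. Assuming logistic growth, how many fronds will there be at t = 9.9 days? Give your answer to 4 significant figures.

9312 fronds

A = (K − N₀)/N₀ = (13070 − 2446)/2446 = 4.3434.
N(t) = K/(1 + A·e^(−rt)) = 13070/(1 + 4.3434×e^(−0.24×9.9)).
e^(−2.376) = 0.092922; denominator = 1 + 4.3434×0.092922 = 1.4036.
N = 13070/1.4036 = 9311.79.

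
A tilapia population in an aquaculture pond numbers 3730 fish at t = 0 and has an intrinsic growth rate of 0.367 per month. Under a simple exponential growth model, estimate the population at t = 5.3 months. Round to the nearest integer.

26089 fish

N(t) = N₀·e^(rt) = 3730 × e^(0.367×5.3) = 3730 × e^1.945.
e^1.945 ≈ 6.9943, so N ≈ 3730 × 6.9943 = 26088.9.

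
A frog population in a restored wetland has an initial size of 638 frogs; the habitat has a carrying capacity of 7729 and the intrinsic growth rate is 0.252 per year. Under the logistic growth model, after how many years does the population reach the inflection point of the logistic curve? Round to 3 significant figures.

Logistic growth is fastest at N = K/2 = 3864.5.
A = (K − N₀)/N₀ = 11.114. Set K/(1 + A·e^(−rt)) = K/2 → A·e^(−rt) = 1.
e^(−0.252t) = 1/11.114 = 0.0899732, so t = ln(11.114)/0.252 = 2.4082/0.252 = 9.5565.

9.56 years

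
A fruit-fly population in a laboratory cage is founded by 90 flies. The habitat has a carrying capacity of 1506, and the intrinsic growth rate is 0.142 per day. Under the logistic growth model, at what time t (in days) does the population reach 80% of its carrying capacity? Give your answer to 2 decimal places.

A = (K − N₀)/N₀ = (1506 − 90)/90 = 15.733.
Solve 1506/(1 + 15.733·e^(−0.142t)) = 1204.8: 1 + 15.733·e^(−0.142t) = 1.25, so e^(−0.142t) = 0.0158898.
−0.142·t = ln(0.0158898) = -4.1421, so t = 4.1421/0.142 = 29.17.

29.17 days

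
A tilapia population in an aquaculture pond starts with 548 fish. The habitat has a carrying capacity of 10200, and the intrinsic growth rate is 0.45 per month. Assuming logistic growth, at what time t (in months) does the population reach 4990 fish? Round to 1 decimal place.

A = (K − N₀)/N₀ = (10200 − 548)/548 = 17.613.
Solve 10200/(1 + 17.613·e^(−0.45t)) = 4990: 1 + 17.613·e^(−0.45t) = 2.0441, so e^(−0.45t) = 0.0592789.
−0.45·t = ln(0.0592789) = -2.8255, so t = 2.8255/0.45 = 6.2789.

6.3 months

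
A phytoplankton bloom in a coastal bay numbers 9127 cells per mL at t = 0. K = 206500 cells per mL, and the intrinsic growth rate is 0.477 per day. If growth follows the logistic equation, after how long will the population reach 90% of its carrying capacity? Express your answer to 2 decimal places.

A = (K − N₀)/N₀ = (206500 − 9127)/9127 = 21.625.
Solve 206500/(1 + 21.625·e^(−0.477t)) = 185850: 1 + 21.625·e^(−0.477t) = 1.1111, so e^(−0.477t) = 0.00513804.
−0.477·t = ln(0.00513804) = -5.2711, so t = 5.2711/0.477 = 11.05.

11.05 days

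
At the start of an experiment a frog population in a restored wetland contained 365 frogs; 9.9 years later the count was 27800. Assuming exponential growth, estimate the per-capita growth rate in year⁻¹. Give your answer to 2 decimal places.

From N(t) = N₀·e^(rt): e^(r·9.9) = 27800/365 = 76.164.
r·9.9 = ln(76.164) = 4.3329, so r = 4.3329/9.9 = 0.43767.

0.44 per year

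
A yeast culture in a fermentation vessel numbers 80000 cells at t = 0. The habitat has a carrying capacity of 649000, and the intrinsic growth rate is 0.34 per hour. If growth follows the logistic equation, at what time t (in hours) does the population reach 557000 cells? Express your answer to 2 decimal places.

A = (K − N₀)/N₀ = (649000 − 80000)/80000 = 7.1125.
Solve 649000/(1 + 7.1125·e^(−0.34t)) = 557000: 1 + 7.1125·e^(−0.34t) = 1.1652, so e^(−0.34t) = 0.0232226.
−0.34·t = ln(0.0232226) = -3.7626, so t = 3.7626/0.34 = 11.067.

11.07 hours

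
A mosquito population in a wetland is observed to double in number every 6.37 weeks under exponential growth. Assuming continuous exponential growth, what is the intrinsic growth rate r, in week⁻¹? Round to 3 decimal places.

r = ln(2)/t_d = 0.6931/6.37 = 0.10881.

0.109 per week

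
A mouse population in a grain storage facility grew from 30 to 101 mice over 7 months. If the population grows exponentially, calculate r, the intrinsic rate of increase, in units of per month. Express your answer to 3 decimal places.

From N(t) = N₀·e^(rt): e^(r·7) = 101/30 = 3.3667.
r·7 = ln(3.3667) = 1.2139, so r = 1.2139/7 = 0.17342.

0.173 per month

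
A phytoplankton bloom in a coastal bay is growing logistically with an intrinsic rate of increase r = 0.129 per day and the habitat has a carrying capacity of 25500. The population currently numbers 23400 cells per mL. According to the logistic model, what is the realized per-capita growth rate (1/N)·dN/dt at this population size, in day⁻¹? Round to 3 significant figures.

(1/N)·dN/dt = r(1 − N/K) = 0.129 × (1 − 23400/25500).
= 0.129 × 0.082353 = 0.010624.

0.0106 per day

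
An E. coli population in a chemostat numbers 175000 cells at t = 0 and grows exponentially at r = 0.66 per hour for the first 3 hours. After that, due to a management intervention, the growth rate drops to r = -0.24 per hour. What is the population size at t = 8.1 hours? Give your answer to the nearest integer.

Phase 1: N(3) = 175000·e^(0.66×3) = 175000·e^1.98 = 1.26748×10^6.
Phase 2 runs for 8.1 − 3 = 5.1 hours at r = -0.24.
N(8.1) = 1.26748×10^6·e^(-0.24×5.1) = 1.26748×10^6·e^-1.224 = 372705.

372705 cells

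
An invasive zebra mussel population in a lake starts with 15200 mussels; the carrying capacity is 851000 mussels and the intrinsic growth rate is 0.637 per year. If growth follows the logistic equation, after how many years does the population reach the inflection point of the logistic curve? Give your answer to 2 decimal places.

6.29 years

Logistic growth is fastest at N = K/2 = 425500.
A = (K − N₀)/N₀ = 54.987. Set K/(1 + A·e^(−rt)) = K/2 → A·e^(−rt) = 1.
e^(−0.637t) = 1/54.987 = 0.0181862, so t = ln(54.987)/0.637 = 4.0071/0.637 = 6.2906.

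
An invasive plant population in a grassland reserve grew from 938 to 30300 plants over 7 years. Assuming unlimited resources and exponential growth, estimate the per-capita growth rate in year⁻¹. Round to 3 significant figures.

0.496 per year

From N(t) = N₀·e^(rt): e^(r·7) = 30300/938 = 32.303.
r·7 = ln(32.303) = 3.4752, so r = 3.4752/7 = 0.49645.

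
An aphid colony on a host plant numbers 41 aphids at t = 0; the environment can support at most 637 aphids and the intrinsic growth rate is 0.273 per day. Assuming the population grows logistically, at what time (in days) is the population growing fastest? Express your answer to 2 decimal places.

Logistic growth is fastest at N = K/2 = 318.5.
A = (K − N₀)/N₀ = 14.537. Set K/(1 + A·e^(−rt)) = K/2 → A·e^(−rt) = 1.
e^(−0.273t) = 1/14.537 = 0.0687919, so t = ln(14.537)/0.273 = 2.6767/0.273 = 9.8046.

9.80 days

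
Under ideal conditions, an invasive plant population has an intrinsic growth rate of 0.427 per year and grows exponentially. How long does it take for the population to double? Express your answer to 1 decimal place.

1.6 years

Doubling time t_d = ln(2)/r = 0.6931/0.427 = 1.6233.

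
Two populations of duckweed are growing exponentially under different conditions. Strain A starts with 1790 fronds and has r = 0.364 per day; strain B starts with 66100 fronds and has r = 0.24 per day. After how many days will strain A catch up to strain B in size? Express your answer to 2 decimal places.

Set 1790·e^(0.364t) = 66100·e^(0.24t).
e^((0.364 − 0.24)t) = 66100/1790 → e^(0.124·t) = 36.927.
0.124·t = ln(36.927) = 3.609, so t = 3.609/0.124 = 29.104.

29.10 days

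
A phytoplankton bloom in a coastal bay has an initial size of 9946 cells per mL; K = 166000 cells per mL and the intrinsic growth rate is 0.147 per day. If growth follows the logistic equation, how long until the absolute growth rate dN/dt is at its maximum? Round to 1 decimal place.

18.7 days

Logistic growth is fastest at N = K/2 = 83000.
A = (K − N₀)/N₀ = 15.69. Set K/(1 + A·e^(−rt)) = K/2 → A·e^(−rt) = 1.
e^(−0.147t) = 1/15.69 = 0.0637343, so t = ln(15.69)/0.147 = 2.753/0.147 = 18.728.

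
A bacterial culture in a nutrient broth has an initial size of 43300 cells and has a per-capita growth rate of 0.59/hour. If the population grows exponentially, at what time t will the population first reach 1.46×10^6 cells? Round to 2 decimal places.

5.96 hours

Set N₀·e^(rt) = 1.46×10^6: e^(0.59·t) = 1.46×10^6/43300 = 33.718.
0.59·t = ln(33.718) = 3.518, so t = 3.518/0.59 = 5.9628.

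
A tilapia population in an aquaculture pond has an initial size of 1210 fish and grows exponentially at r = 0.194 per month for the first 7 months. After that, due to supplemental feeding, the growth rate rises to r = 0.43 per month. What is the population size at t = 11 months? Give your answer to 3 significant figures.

26300 fish

Phase 1: N(7) = 1210·e^(0.194×7) = 1210·e^1.358 = 4704.97.
Phase 2 runs for 11 − 7 = 4 months at r = 0.43.
N(11) = 4704.97·e^(0.43×4) = 4704.97·e^1.72 = 26275.1.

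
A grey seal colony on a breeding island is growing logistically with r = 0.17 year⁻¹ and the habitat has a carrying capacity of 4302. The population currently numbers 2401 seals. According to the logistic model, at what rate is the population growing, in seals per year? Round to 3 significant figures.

dN/dt = rN(1 − N/K) = 0.17 × 2401 × (1 − 2401/4302).
1 − 2401/4302 = 0.44189; dN/dt = 0.17 × 2401 × 0.44189 = 180.37.

180 seals per year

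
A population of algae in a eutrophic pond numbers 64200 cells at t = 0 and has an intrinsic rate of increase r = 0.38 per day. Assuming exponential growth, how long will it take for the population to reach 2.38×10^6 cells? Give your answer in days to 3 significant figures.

Set N₀·e^(rt) = 2.38×10^6: e^(0.38·t) = 2.38×10^6/64200 = 37.072.
0.38·t = ln(37.072) = 3.6129, so t = 3.6129/0.38 = 9.5075.

9.51 days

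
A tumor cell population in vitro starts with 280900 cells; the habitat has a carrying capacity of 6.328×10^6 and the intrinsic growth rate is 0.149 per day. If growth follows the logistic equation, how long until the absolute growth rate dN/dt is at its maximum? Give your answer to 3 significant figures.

Logistic growth is fastest at N = K/2 = 3.164×10^6.
A = (K − N₀)/N₀ = 21.528. Set K/(1 + A·e^(−rt)) = K/2 → A·e^(−rt) = 1.
e^(−0.149t) = 1/21.528 = 0.046452, so t = ln(21.528)/0.149 = 3.0693/0.149 = 20.6.

20.6 days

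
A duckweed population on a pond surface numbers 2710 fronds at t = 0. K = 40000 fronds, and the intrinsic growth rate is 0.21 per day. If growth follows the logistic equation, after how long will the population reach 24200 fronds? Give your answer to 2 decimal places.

14.51 days

A = (K − N₀)/N₀ = (40000 − 2710)/2710 = 13.76.
Solve 40000/(1 + 13.76·e^(−0.21t)) = 24200: 1 + 13.76·e^(−0.21t) = 1.6529, so e^(−0.21t) = 0.0474481.
−0.21·t = ln(0.0474481) = -3.0481, so t = 3.0481/0.21 = 14.515.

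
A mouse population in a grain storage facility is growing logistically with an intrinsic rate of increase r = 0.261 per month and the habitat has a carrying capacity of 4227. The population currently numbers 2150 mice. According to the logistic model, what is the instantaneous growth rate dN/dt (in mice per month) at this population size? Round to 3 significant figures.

276 mice per month

dN/dt = rN(1 − N/K) = 0.261 × 2150 × (1 − 2150/4227).
1 − 2150/4227 = 0.49137; dN/dt = 0.261 × 2150 × 0.49137 = 275.73.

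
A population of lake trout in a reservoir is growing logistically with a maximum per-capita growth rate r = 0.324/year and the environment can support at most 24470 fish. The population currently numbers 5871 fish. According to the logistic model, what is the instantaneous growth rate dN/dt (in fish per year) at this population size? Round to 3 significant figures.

1450 fish per year

dN/dt = rN(1 − N/K) = 0.324 × 5871 × (1 − 5871/24470).
1 − 5871/24470 = 0.76007; dN/dt = 0.324 × 5871 × 0.76007 = 1445.8.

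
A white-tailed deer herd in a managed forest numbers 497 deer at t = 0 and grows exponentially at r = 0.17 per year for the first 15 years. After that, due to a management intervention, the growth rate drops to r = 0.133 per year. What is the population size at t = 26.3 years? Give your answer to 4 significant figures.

Phase 1: N(15) = 497·e^(0.17×15) = 497·e^2.55 = 6365.13.
Phase 2 runs for 26.3 − 15 = 11.3 years at r = 0.133.
N(26.3) = 6365.13·e^(0.133×11.3) = 6365.13·e^1.503 = 28609.4.

28610 deer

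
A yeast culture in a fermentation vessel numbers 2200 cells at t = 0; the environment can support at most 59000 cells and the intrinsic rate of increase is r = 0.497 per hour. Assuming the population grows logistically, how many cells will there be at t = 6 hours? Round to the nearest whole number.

25555 cells

A = (K − N₀)/N₀ = (59000 − 2200)/2200 = 25.818.
N(t) = K/(1 + A·e^(−rt)) = 59000/(1 + 25.818×e^(−0.497×6)).
e^(−2.982) = 0.050691; denominator = 1 + 25.818×0.050691 = 2.3088.
N = 59000/2.3088 = 25554.9.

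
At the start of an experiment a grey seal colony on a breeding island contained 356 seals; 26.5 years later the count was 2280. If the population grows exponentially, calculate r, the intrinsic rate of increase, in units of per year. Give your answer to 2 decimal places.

From N(t) = N₀·e^(rt): e^(r·26.5) = 2280/356 = 6.4045.
r·26.5 = ln(6.4045) = 1.857, so r = 1.857/26.5 = 0.070075.

0.07 per year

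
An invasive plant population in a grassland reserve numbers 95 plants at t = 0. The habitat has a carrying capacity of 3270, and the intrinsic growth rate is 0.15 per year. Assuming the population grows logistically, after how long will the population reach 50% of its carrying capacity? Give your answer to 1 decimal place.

23.4 years

A = (K − N₀)/N₀ = (3270 − 95)/95 = 33.421.
Solve 3270/(1 + 33.421·e^(−0.15t)) = 1635: 1 + 33.421·e^(−0.15t) = 2, so e^(−0.15t) = 0.0299213.
−0.15·t = ln(0.0299213) = -3.5092, so t = 3.5092/0.15 = 23.395.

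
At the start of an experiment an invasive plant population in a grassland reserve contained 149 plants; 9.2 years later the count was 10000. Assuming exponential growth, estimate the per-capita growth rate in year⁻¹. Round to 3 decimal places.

0.457 per year

From N(t) = N₀·e^(rt): e^(r·9.2) = 10000/149 = 67.114.
r·9.2 = ln(67.114) = 4.2064, so r = 4.2064/9.2 = 0.45722.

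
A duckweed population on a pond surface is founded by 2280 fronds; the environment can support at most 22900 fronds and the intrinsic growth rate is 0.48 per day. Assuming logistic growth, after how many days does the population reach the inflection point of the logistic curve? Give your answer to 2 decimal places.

4.59 days

Logistic growth is fastest at N = K/2 = 11450.
A = (K − N₀)/N₀ = 9.0439. Set K/(1 + A·e^(−rt)) = K/2 → A·e^(−rt) = 1.
e^(−0.48t) = 1/9.0439 = 0.110572, so t = ln(9.0439)/0.48 = 2.2021/0.48 = 4.5877.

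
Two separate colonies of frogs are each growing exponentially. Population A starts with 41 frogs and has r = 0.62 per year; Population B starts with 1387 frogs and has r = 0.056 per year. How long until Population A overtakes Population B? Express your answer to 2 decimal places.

Set 41·e^(0.62t) = 1387·e^(0.056t).
e^((0.62 − 0.056)t) = 1387/41 → e^(0.564·t) = 33.829.
0.564·t = ln(33.829) = 3.5213, so t = 3.5213/0.564 = 6.2435.

6.24 years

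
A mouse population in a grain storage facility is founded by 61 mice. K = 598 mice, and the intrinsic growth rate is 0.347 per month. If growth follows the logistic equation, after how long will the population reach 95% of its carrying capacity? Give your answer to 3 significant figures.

14.8 months

A = (K − N₀)/N₀ = (598 − 61)/61 = 8.8033.
Solve 598/(1 + 8.8033·e^(−0.347t)) = 568.1: 1 + 8.8033·e^(−0.347t) = 1.0526, so e^(−0.347t) = 0.00597863.
−0.347·t = ln(0.00597863) = -5.1196, so t = 5.1196/0.347 = 14.754.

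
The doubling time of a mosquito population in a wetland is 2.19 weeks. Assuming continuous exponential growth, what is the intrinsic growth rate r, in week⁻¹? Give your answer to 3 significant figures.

r = ln(2)/t_d = 0.6931/2.19 = 0.31651.

0.317 per week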